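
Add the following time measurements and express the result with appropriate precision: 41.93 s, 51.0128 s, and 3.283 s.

41.93 s + 51.0128 s + 3.283 s = 96.2258 s.
Addition/subtraction keeps the fewest decimal places: 41.93 → 2 decimal places, 51.0128 → 4 decimal places, 3.283 → 3 decimal places; limit is 2.
Rounded to 2 decimal places: 96.23 s.

96.23 s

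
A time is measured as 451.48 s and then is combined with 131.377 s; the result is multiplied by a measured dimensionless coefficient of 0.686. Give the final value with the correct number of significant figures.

451.48 s + 131.377 s = 582.857 s; the sum is limited to 2 decimal places (5 s.f.).
Carrying full precision, 582.857 × 0.686 = 399.839902 s; 0.686 has 3 s.f., so the result keeps min(5, 3) = 3 s.f.
Rounded to 3 significant figures: 400. s.

400. s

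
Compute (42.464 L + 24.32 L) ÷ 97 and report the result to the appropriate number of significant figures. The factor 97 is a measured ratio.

0.69 L

42.464 L + 24.32 L = 66.784 L; the sum is limited to 2 decimal places (4 s.f.).
Carrying full precision, 66.784 ÷ 97 = 0.688494845361… L; 97 has 2 s.f., so the result keeps min(4, 2) = 2 s.f.
Rounded to 2 significant figures: 0.69 L.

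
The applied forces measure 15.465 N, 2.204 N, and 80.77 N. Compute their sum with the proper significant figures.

15.465 N + 2.204 N + 80.77 N = 98.439 N.
Addition/subtraction keeps the fewest decimal places: 15.465 → 3 decimal places, 2.204 → 3 decimal places, 80.77 → 2 decimal places; limit is 2.
Rounded to 2 decimal places: 98.44 N.

98.44 N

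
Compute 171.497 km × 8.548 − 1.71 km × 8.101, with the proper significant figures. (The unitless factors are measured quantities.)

171.497 × 8.548 = 1465.956356 → 1466 km (4 s.f., last digit at the 10^0 place).
1.71 × 8.101 = 13.85271 → 13.9 km (3 s.f., last digit at the 10^-1 place).
Difference: 1452.103646 km; keep the coarser place, 10^0.
Result: 1452 km.

1452 km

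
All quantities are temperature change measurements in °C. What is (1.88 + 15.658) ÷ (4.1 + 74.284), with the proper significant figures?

1.88 + 15.658 = 17.538, limited to 2 d.p. → 4 s.f.; 4.1 + 74.284 = 78.384, limited to 1 d.p. → 3 s.f.
Carrying full precision, 17.538 ÷ 78.384 = 0.223744641764…; keep min(4, 3) = 3 s.f.
Rounded to 3 significant figures: 0.224.

0.224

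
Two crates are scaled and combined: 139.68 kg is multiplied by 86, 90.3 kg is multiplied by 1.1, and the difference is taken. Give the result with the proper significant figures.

139.68 × 86 = 12012.48 → 1.2 × 10^4 kg (2 s.f., last digit at the 10^3 place).
90.3 × 1.1 = 99.33 → 99 kg (2 s.f., last digit at the 10^0 place).
Difference: 11913.15 kg; keep the coarser place, 10^3.
Result: 1.2 × 10^4 kg.

1.2 × 10^4 kg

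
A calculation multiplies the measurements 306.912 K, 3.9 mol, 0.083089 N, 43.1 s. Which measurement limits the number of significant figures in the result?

306.912 K → 6 s.f.; 3.9 mol → 2 s.f.; 0.083089 N → 5 s.f.; 43.1 s → 3 s.f.
The fewest is 2 significant figures, from 3.9 mol.

3.9 mol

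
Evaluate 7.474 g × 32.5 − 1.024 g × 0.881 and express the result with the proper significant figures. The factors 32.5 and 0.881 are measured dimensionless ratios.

242 g

7.474 × 32.5 = 242.905 → 243 g (3 s.f., last digit at the 10^0 place).
1.024 × 0.881 = 0.902144 → 0.902 g (3 s.f., last digit at the 10^-3 place).
Difference: 242.002856 g; keep the coarser place, 10^0.
Result: 242 g.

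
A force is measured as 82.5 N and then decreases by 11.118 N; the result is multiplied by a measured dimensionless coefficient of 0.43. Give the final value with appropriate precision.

82.5 N − 11.118 N = 71.382 N; the difference is limited to 1 decimal place (3 s.f.).
Carrying full precision, 71.382 × 0.43 = 30.69426 N; 0.43 has 2 s.f., so the result keeps min(3, 2) = 2 s.f.
Rounded to 2 significant figures: 31 N.

31 N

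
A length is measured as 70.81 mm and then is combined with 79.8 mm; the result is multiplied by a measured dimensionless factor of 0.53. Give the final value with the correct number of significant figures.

80. mm

70.81 mm + 79.8 mm = 150.61 mm; the sum is limited to 1 decimal place (4 s.f.).
Carrying full precision, 150.61 × 0.53 = 79.8233 mm; 0.53 has 2 s.f., so the result keeps min(4, 2) = 2 s.f.
Rounded to 2 significant figures: 80. mm.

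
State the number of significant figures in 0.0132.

0.0132: leading zeros are not significant.

3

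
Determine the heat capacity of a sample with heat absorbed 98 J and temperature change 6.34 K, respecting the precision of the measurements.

15 J/K

heat capacity = 98 J ÷ 6.34 K = 15.4574132492… J/K.
98 has 2 significant figures; 6.34 has 3.
Division/multiplication keeps the fewest: 2 significant figures.
Rounded: 15 J/K.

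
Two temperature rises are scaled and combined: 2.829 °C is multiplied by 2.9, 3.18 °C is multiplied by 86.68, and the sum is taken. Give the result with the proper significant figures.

284 °C

2.829 × 2.9 = 8.2041 → 8.2 °C (2 s.f., last digit at the 10^-1 place).
3.18 × 86.68 = 275.6424 → 276 °C (3 s.f., last digit at the 10^0 place).
Sum: 283.8465 °C; keep the coarser place, 10^0.
Result: 284 °C.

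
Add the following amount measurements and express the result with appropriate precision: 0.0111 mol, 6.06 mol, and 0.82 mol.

0.0111 mol + 6.06 mol + 0.82 mol = 6.8911 mol.
Addition/subtraction keeps the fewest decimal places: 0.0111 → 4 decimal places, 6.06 → 2 decimal places, 0.82 → 2 decimal places; limit is 2.
Rounded to 2 decimal places: 6.89 mol.

6.89 mol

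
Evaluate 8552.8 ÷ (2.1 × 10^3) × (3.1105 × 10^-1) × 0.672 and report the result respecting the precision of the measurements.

8552.8 ÷ (2.1 × 10^3) × (3.1105 × 10^-1) × 0.672 = 0.8513115008…
Multiplication/division keeps the fewest significant figures: 8552.8 → 5 s.f., 2.1 × 10^3 → 2 s.f., 3.1105 × 10^-1 → 5 s.f., 0.672 → 3 s.f.; limit is 2.
Rounded to 2 significant figures: 0.85.

0.85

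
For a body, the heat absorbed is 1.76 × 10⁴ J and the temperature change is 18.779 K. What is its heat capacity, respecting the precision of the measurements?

937 J/K

heat capacity = 1.76 × 10⁴ J ÷ 18.779 K = 937.217104212… J/K.
1.76 × 10⁴ has 3 significant figures; 18.779 has 5.
Division/multiplication keeps the fewest: 3 significant figures.
Rounded: 937 J/K.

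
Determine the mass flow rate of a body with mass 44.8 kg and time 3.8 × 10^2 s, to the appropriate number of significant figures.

0.12 kg/s

mass flow rate = 44.8 kg ÷ 3.8 × 10^2 s = 0.117894736842… kg/s.
44.8 has 3 significant figures; 3.8 × 10^2 has 2.
Division/multiplication keeps the fewest: 2 significant figures.
Rounded: 0.12 kg/s.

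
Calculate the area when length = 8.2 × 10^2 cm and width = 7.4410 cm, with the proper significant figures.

area = 8.2 × 10^2 cm × 7.4410 cm = 6101.62 cm².
8.2 × 10^2 has 2 significant figures; 7.4410 has 5.
Division/multiplication keeps the fewest: 2 significant figures.
Rounded: 6.1 × 10^3 cm².

6.1 × 10^3 cm²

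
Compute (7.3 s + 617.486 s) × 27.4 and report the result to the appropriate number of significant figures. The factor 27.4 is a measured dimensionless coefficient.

1.71 × 10^4 s

7.3 s + 617.486 s = 624.786 s; the sum is limited to 1 decimal place (4 s.f.).
Carrying full precision, 624.786 × 27.4 = 17119.1364 s; 27.4 has 3 s.f., so the result keeps min(4, 3) = 3 s.f.
Rounded to 3 significant figures: 1.71 × 10^4 s.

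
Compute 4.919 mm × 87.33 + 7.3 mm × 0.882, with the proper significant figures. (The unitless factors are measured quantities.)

4.919 × 87.33 = 429.57627 → 429.6 mm (4 s.f., last digit at the 10^-1 place).
7.3 × 0.882 = 6.4386 → 6.4 mm (2 s.f., last digit at the 10^-1 place).
Sum: 436.01487 mm; keep the coarser place, 10^-1.
Result: 436.0 mm.

436.0 mm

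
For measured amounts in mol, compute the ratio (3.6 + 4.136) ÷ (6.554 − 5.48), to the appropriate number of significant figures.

3.6 + 4.136 = 7.736, limited to 1 d.p. → 2 s.f.; 6.554 − 5.48 = 1.074, limited to 2 d.p. → 3 s.f.
Carrying full precision, 7.736 ÷ 1.074 = 7.20297951583…; keep min(2, 3) = 2 s.f.
Rounded to 2 significant figures: 7.2.

7.2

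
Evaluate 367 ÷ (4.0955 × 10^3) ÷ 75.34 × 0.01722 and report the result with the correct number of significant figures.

367 ÷ (4.0955 × 10^3) ÷ 75.34 × 0.01722 = 0.0000204817313427…
Multiplication/division keeps the fewest significant figures: 367 → 3 s.f., 4.0955 × 10^3 → 5 s.f., 75.34 → 4 s.f., 0.01722 → 4 s.f.; limit is 3.
Rounded to 3 significant figures: 2.05 × 10^-5.

2.05 × 10^-5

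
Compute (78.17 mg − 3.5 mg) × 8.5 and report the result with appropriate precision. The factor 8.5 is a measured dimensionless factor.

78.17 mg − 3.5 mg = 74.67 mg; the difference is limited to 1 decimal place (3 s.f.).
Carrying full precision, 74.67 × 8.5 = 634.695 mg; 8.5 has 2 s.f., so the result keeps min(3, 2) = 2 s.f.
Rounded to 2 significant figures: 6.3 × 10² mg.

6.3 × 10² mg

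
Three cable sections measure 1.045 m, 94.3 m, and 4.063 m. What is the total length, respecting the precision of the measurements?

1.045 m + 94.3 m + 4.063 m = 99.408 m.
Addition/subtraction keeps the fewest decimal places: 1.045 → 3 decimal places, 94.3 → 1 decimal place, 4.063 → 3 decimal places; limit is 1.
Rounded to 1 decimal place: 99.4 m.

99.4 m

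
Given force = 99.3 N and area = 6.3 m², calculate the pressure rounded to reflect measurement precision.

16 Pa

pressure = 99.3 N ÷ 6.3 m² = 15.7619047619… Pa.
99.3 has 3 significant figures; 6.3 has 2.
Division/multiplication keeps the fewest: 2 significant figures.
Rounded: 16 Pa.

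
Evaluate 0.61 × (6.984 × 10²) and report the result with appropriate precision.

4.3 × 10²

0.61 × (6.984 × 10²) = 426.024
Multiplication/division keeps the fewest significant figures: 0.61 → 2 s.f., 6.984 × 10² → 4 s.f.; limit is 2.
Rounded to 2 significant figures: 4.3 × 10².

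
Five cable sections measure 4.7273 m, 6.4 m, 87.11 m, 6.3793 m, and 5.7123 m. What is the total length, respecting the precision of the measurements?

110.3 m

4.7273 m + 6.4 m + 87.11 m + 6.3793 m + 5.7123 m = 110.3289 m.
Addition/subtraction keeps the fewest decimal places: 4.7273 → 4 decimal places, 6.4 → 1 decimal place, 87.11 → 2 decimal places, 6.3793 → 4 decimal places, 5.7123 → 4 decimal places; limit is 1.
Rounded to 1 decimal place: 110.3 m.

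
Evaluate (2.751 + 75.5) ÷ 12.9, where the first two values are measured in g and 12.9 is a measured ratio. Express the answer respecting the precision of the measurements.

6.07 g

2.751 g + 75.5 g = 78.251 g; the sum is limited to 1 decimal place (3 s.f.).
Carrying full precision, 78.251 ÷ 12.9 = 6.06596899225… g; 12.9 has 3 s.f., so the result keeps min(3, 3) = 3 s.f.
Rounded to 3 significant figures: 6.07 g.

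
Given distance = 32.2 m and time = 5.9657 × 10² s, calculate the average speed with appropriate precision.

average speed = 32.2 m ÷ 5.9657 × 10² s = 0.0539752250365… m/s.
32.2 has 3 significant figures; 5.9657 × 10² has 5.
Division/multiplication keeps the fewest: 3 significant figures.
Rounded: 0.0540 m/s.

0.0540 m/s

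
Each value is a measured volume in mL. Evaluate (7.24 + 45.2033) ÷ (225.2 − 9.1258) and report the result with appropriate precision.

7.24 + 45.2033 = 52.4433, limited to 2 d.p. → 4 s.f.; 225.2 − 9.1258 = 216.0742, limited to 1 d.p. → 4 s.f.
Carrying full precision, 52.4433 ÷ 216.0742 = 0.242709680286…; keep min(4, 4) = 4 s.f.
Rounded to 4 significant figures: 0.2427.

0.2427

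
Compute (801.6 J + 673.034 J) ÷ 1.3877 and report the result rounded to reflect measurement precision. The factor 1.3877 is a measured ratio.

1062.6 J

801.6 J + 673.034 J = 1474.634 J; the sum is limited to 1 decimal place (5 s.f.).
Carrying full precision, 1474.634 ÷ 1.3877 = 1062.64610507… J; 1.3877 has 5 s.f., so the result keeps min(5, 5) = 5 s.f.
Rounded to 5 significant figures: 1062.6 J.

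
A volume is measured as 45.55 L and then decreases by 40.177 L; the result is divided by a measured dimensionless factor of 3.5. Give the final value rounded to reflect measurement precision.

1.5 L

45.55 L − 40.177 L = 5.373 L; the difference is limited to 2 decimal places (3 s.f.).
Carrying full precision, 5.373 ÷ 3.5 = 1.53514285714… L; 3.5 has 2 s.f., so the result keeps min(3, 2) = 2 s.f.
Rounded to 2 significant figures: 1.5 L.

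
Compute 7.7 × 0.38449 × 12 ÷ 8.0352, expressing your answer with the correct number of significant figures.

4.4

7.7 × 0.38449 × 12 ÷ 8.0352 = 4.42140531661…
Multiplication/division keeps the fewest significant figures: 7.7 → 2 s.f., 0.38449 → 5 s.f., 12 → 2 s.f., 8.0352 → 5 s.f.; limit is 2.
Rounded to 2 significant figures: 4.4.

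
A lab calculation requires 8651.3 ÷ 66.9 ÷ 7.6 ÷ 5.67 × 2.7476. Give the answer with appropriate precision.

8.2

8651.3 ÷ 66.9 ÷ 7.6 ÷ 5.67 × 2.7476 = 8.24540725395…
Multiplication/division keeps the fewest significant figures: 8651.3 → 5 s.f., 66.9 → 3 s.f., 7.6 → 2 s.f., 5.67 → 3 s.f., 2.7476 → 5 s.f.; limit is 2.
Rounded to 2 significant figures: 8.2.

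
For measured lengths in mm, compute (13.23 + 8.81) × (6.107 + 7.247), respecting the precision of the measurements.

13.23 + 8.81 = 22.04, limited to 2 d.p. → 4 s.f.; 6.107 + 7.247 = 13.354, limited to 3 d.p. → 5 s.f.
Carrying full precision, 22.04 × 13.354 = 294.32216; keep min(4, 5) = 4 s.f.
Rounded to 4 significant figures: 294.3 mm².

294.3 mm²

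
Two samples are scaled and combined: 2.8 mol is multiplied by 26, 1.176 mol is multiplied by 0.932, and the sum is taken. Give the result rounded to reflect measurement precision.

74 mol

2.8 × 26 = 72.8 → 73 mol (2 s.f., last digit at the 10^0 place).
1.176 × 0.932 = 1.096032 → 1.10 mol (3 s.f., last digit at the 10^-2 place).
Sum: 73.896032 mol; keep the coarser place, 10^0.
Result: 74 mol.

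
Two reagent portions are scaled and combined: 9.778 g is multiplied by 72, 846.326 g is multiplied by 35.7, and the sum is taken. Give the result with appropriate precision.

3.09 × 10⁴ g

9.778 × 72 = 704.016 → 7.0 × 10² g (2 s.f., last digit at the 10^1 place).
846.326 × 35.7 = 30213.8382 → 3.02 × 10⁴ g (3 s.f., last digit at the 10^2 place).
Sum: 30917.8542 g; keep the coarser place, 10^2.
Result: 3.09 × 10⁴ g.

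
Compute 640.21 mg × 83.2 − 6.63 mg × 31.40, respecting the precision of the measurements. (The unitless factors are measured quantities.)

640.21 × 83.2 = 53265.472 → 5.33 × 10⁴ mg (3 s.f., last digit at the 10^2 place).
6.63 × 31.40 = 208.182 → 208 mg (3 s.f., last digit at the 10^0 place).
Difference: 53057.29 mg; keep the coarser place, 10^2.
Result: 5.31 × 10⁴ mg.

5.31 × 10⁴ mg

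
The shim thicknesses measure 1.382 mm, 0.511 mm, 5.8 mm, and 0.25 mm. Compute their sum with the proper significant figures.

1.382 mm + 0.511 mm + 5.8 mm + 0.25 mm = 7.943 mm.
Addition/subtraction keeps the fewest decimal places: 1.382 → 3 decimal places, 0.511 → 3 decimal places, 5.8 → 1 decimal place, 0.25 → 2 decimal places; limit is 1.
Rounded to 1 decimal place: 7.9 mm.

7.9 mm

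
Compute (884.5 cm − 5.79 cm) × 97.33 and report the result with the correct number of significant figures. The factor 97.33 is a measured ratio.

884.5 cm − 5.79 cm = 878.71 cm; the difference is limited to 1 decimal place (4 s.f.).
Carrying full precision, 878.71 × 97.33 = 85524.8443 cm; 97.33 has 4 s.f., so the result keeps min(4, 4) = 4 s.f.
Rounded to 4 significant figures: 8.552 × 10⁴ cm.

8.552 × 10⁴ cm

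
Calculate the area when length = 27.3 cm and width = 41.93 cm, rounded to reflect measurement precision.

area = 27.3 cm × 41.93 cm = 1144.689 cm².
27.3 has 3 significant figures; 41.93 has 4.
Division/multiplication keeps the fewest: 3 significant figures.
Rounded: 1.14 × 10^3 cm².

1.14 × 10^3 cm²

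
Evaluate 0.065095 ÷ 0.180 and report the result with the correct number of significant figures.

3.62 × 10⁻¹

0.065095 ÷ 0.180 = 0.361638888889…
Multiplication/division keeps the fewest significant figures: 0.065095 → 5 s.f., 0.180 → 3 s.f.; limit is 3.
Rounded to 3 significant figures: 3.62 × 10⁻¹.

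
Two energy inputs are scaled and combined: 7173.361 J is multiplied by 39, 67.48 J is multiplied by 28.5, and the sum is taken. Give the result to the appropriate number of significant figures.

2.8 × 10⁵ J

7173.361 × 39 = 279761.079 → 2.8 × 10⁵ J (2 s.f., last digit at the 10^4 place).
67.48 × 28.5 = 1923.18 → 1.92 × 10³ J (3 s.f., last digit at the 10^1 place).
Sum: 281684.259 J; keep the coarser place, 10^4.
Result: 2.8 × 10⁵ J.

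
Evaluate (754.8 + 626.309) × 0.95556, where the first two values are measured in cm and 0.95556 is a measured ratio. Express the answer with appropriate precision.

1319.7 cm

754.8 cm + 626.309 cm = 1381.109 cm; the sum is limited to 1 decimal place (5 s.f.).
Carrying full precision, 1381.109 × 0.95556 = 1319.73251604 cm; 0.95556 has 5 s.f., so the result keeps min(5, 5) = 5 s.f.
Rounded to 5 significant figures: 1319.7 cm.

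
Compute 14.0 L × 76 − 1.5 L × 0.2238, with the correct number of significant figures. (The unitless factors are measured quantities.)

1.1 × 10^3 L

14.0 × 76 = 1064 → 1.1 × 10^3 L (2 s.f., last digit at the 10^2 place).
1.5 × 0.2238 = 0.3357 → 0.34 L (2 s.f., last digit at the 10^-2 place).
Difference: 1063.6643 L; keep the coarser place, 10^2.
Result: 1.1 × 10^3 L.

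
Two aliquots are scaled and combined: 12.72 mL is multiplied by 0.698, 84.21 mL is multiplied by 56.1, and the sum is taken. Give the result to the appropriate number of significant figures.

4.73 × 10³ mL

12.72 × 0.698 = 8.87856 → 8.88 mL (3 s.f., last digit at the 10^-2 place).
84.21 × 56.1 = 4724.181 → 4.72 × 10³ mL (3 s.f., last digit at the 10^1 place).
Sum: 4733.05956 mL; keep the coarser place, 10^1.
Result: 4.73 × 10³ mL.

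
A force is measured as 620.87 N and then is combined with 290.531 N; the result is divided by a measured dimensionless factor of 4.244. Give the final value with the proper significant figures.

214.8 N

620.87 N + 290.531 N = 911.401 N; the sum is limited to 2 decimal places (5 s.f.).
Carrying full precision, 911.401 ÷ 4.244 = 214.750471254… N; 4.244 has 4 s.f., so the result keeps min(5, 4) = 4 s.f.
Rounded to 4 significant figures: 214.8 N.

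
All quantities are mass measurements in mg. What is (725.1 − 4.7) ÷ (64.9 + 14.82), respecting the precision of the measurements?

9.04

725.1 − 4.7 = 720.4, limited to 1 d.p. → 4 s.f.; 64.9 + 14.82 = 79.72, limited to 1 d.p. → 3 s.f.
Carrying full precision, 720.4 ÷ 79.72 = 9.0366281987…; keep min(4, 3) = 3 s.f.
Rounded to 3 significant figures: 9.04.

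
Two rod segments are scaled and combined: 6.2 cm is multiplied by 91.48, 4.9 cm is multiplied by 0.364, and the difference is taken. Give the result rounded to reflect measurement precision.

5.7 × 10² cm

6.2 × 91.48 = 567.176 → 5.7 × 10² cm (2 s.f., last digit at the 10^1 place).
4.9 × 0.364 = 1.7836 → 1.8 cm (2 s.f., last digit at the 10^-1 place).
Difference: 565.3924 cm; keep the coarser place, 10^1.
Result: 5.7 × 10² cm.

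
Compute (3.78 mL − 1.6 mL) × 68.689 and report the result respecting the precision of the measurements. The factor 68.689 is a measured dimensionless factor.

1.5 × 10^2 mL

3.78 mL − 1.6 mL = 2.18 mL; the difference is limited to 1 decimal place (2 s.f.).
Carrying full precision, 2.18 × 68.689 = 149.74202 mL; 68.689 has 5 s.f., so the result keeps min(2, 5) = 2 s.f.
Rounded to 2 significant figures: 1.5 × 10^2 mL.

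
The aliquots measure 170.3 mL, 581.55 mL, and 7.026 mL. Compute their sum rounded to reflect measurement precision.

170.3 mL + 581.55 mL + 7.026 mL = 758.876 mL.
Addition/subtraction keeps the fewest decimal places: 170.3 → 1 decimal place, 581.55 → 2 decimal places, 7.026 → 3 decimal places; limit is 1.
Rounded to 1 decimal place: 758.9 mL.

758.9 mL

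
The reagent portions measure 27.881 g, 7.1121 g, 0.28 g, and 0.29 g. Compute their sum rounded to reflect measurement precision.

27.881 g + 7.1121 g + 0.28 g + 0.29 g = 35.5631 g.
Addition/subtraction keeps the fewest decimal places: 27.881 → 3 decimal places, 7.1121 → 4 decimal places, 0.28 → 2 decimal places, 0.29 → 2 decimal places; limit is 2.
Rounded to 2 decimal places: 35.56 g.

35.56 g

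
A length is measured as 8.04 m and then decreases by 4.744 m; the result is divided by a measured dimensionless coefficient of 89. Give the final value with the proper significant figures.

8.04 m − 4.744 m = 3.296 m; the difference is limited to 2 decimal places (3 s.f.).
Carrying full precision, 3.296 ÷ 89 = 0.0370337078652… m; 89 has 2 s.f., so the result keeps min(3, 2) = 2 s.f.
Rounded to 2 significant figures: 0.037 m.

0.037 m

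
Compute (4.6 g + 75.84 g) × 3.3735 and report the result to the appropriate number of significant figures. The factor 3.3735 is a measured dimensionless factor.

4.6 g + 75.84 g = 80.44 g; the sum is limited to 1 decimal place (3 s.f.).
Carrying full precision, 80.44 × 3.3735 = 271.36434 g; 3.3735 has 5 s.f., so the result keeps min(3, 5) = 3 s.f.
Rounded to 3 significant figures: 2.71 × 10^2 g.

2.71 × 10^2 g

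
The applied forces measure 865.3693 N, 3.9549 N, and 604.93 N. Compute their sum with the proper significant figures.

865.3693 N + 3.9549 N + 604.93 N = 1474.2542 N.
Addition/subtraction keeps the fewest decimal places: 865.3693 → 4 decimal places, 3.9549 → 4 decimal places, 604.93 → 2 decimal places; limit is 2.
Rounded to 2 decimal places: 1474.25 N.

1474.25 N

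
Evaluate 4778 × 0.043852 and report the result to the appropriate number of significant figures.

209.5

4778 × 0.043852 = 209.524856
Multiplication/division keeps the fewest significant figures: 4778 → 4 s.f., 0.043852 → 5 s.f.; limit is 4.
Rounded to 4 significant figures: 209.5.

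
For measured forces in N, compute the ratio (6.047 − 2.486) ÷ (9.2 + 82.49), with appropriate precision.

6.047 − 2.486 = 3.561, limited to 3 d.p. → 4 s.f.; 9.2 + 82.49 = 91.69, limited to 1 d.p. → 3 s.f.
Carrying full precision, 3.561 ÷ 91.69 = 0.038837386847…; keep min(4, 3) = 3 s.f.
Rounded to 3 significant figures: 0.0388.

0.0388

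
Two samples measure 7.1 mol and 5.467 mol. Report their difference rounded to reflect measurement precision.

1.6 mol

7.1 mol − 5.467 mol = 1.633 mol.
Addition/subtraction keeps the fewest decimal places: 7.1 → 1 decimal place, 5.467 → 3 decimal places; limit is 1.
Rounded to 1 decimal place: 1.6 mol.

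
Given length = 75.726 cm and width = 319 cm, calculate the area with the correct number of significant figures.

area = 75.726 cm × 319 cm = 24156.594 cm².
75.726 has 5 significant figures; 319 has 3.
Division/multiplication keeps the fewest: 3 significant figures.
Rounded: 2.42 × 10⁴ cm².

2.42 × 10⁴ cm²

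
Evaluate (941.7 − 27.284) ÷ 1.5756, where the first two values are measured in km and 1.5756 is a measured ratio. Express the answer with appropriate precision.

941.7 km − 27.284 km = 914.416 km; the difference is limited to 1 decimal place (4 s.f.).
Carrying full precision, 914.416 ÷ 1.5756 = 580.360497588… km; 1.5756 has 5 s.f., so the result keeps min(4, 5) = 4 s.f.
Rounded to 4 significant figures: 5.804 × 10^2 km.

5.804 × 10^2 km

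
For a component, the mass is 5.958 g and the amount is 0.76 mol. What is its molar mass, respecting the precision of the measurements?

7.8 g/mol

molar mass = 5.958 g ÷ 0.76 mol = 7.83947368421… g/mol.
5.958 has 4 significant figures; 0.76 has 2.
Division/multiplication keeps the fewest: 2 significant figures.
Rounded: 7.8 g/mol.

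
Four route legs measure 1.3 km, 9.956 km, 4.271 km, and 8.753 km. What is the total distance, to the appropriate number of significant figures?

1.3 km + 9.956 km + 4.271 km + 8.753 km = 24.280 km.
Addition/subtraction keeps the fewest decimal places: 1.3 → 1 decimal place, 9.956 → 3 decimal places, 4.271 → 3 decimal places, 8.753 → 3 decimal places; limit is 1.
Rounded to 1 decimal place: 24.3 km.

24.3 km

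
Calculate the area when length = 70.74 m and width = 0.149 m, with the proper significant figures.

10.5 m²

area = 70.74 m × 0.149 m = 10.54026 m².
70.74 has 4 significant figures; 0.149 has 3.
Division/multiplication keeps the fewest: 3 significant figures.
Rounded: 10.5 m².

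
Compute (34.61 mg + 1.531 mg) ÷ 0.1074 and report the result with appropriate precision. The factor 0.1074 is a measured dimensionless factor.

34.61 mg + 1.531 mg = 36.141 mg; the sum is limited to 2 decimal places (4 s.f.).
Carrying full precision, 36.141 ÷ 0.1074 = 336.508379888… mg; 0.1074 has 4 s.f., so the result keeps min(4, 4) = 4 s.f.
Rounded to 4 significant figures: 336.5 mg.

336.5 mg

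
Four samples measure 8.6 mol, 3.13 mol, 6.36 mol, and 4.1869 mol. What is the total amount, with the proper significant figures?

22.3 mol

8.6 mol + 3.13 mol + 6.36 mol + 4.1869 mol = 22.2769 mol.
Addition/subtraction keeps the fewest decimal places: 8.6 → 1 decimal place, 3.13 → 2 decimal places, 6.36 → 2 decimal places, 4.1869 → 4 decimal places; limit is 1.
Rounded to 1 decimal place: 22.3 mol.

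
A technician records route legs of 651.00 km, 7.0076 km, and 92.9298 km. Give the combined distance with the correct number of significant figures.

750.94 km

651.00 km + 7.0076 km + 92.9298 km = 750.9374 km.
Addition/subtraction keeps the fewest decimal places: 651.00 → 2 decimal places, 7.0076 → 4 decimal places, 92.9298 → 4 decimal places; limit is 2.
Rounded to 2 decimal places: 750.94 km.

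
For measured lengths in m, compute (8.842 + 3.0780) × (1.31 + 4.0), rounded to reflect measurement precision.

63 m²

8.842 + 3.0780 = 11.9200, limited to 3 d.p. → 5 s.f.; 1.31 + 4.0 = 5.31, limited to 1 d.p. → 2 s.f.
Carrying full precision, 11.9200 × 5.31 = 63.2952; keep min(5, 2) = 2 s.f.
Rounded to 2 significant figures: 63 m².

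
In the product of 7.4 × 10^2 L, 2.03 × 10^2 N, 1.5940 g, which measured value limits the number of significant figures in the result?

7.4 × 10^2 L → 2 s.f.; 2.03 × 10^2 N → 3 s.f.; 1.5940 g → 5 s.f.
The fewest is 2 significant figures, from 7.4 × 10^2 L.

7.4 × 10^2 L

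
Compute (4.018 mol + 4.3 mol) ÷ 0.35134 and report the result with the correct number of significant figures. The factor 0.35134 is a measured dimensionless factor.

4.018 mol + 4.3 mol = 8.318 mol; the sum is limited to 1 decimal place (2 s.f.).
Carrying full precision, 8.318 ÷ 0.35134 = 23.6750725793… mol; 0.35134 has 5 s.f., so the result keeps min(2, 5) = 2 s.f.
Rounded to 2 significant figures: 24 mol.

24 mol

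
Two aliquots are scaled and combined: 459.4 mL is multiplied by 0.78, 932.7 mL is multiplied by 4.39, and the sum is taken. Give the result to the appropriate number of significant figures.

4.45 × 10³ mL

459.4 × 0.78 = 358.332 → 3.6 × 10² mL (2 s.f., last digit at the 10^1 place).
932.7 × 4.39 = 4094.553 → 4.09 × 10³ mL (3 s.f., last digit at the 10^1 place).
Sum: 4452.885 mL; keep the coarser place, 10^1.
Result: 4.45 × 10³ mL.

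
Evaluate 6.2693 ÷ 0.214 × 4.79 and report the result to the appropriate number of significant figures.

140.

6.2693 ÷ 0.214 × 4.79 = 140.32685514…
Multiplication/division keeps the fewest significant figures: 6.2693 → 5 s.f., 0.214 → 3 s.f., 4.79 → 3 s.f.; limit is 3.
Rounded to 3 significant figures: 140.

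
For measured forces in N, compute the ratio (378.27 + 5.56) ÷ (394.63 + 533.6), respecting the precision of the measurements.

0.4135

378.27 + 5.56 = 383.83, limited to 2 d.p. → 5 s.f.; 394.63 + 533.6 = 928.23, limited to 1 d.p. → 4 s.f.
Carrying full precision, 383.83 ÷ 928.23 = 0.413507428116…; keep min(5, 4) = 4 s.f.
Rounded to 4 significant figures: 0.4135.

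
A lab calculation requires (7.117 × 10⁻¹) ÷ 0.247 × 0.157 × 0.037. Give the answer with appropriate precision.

0.017

(7.117 × 10⁻¹) ÷ 0.247 × 0.157 × 0.037 = 0.0167379161943…
Multiplication/division keeps the fewest significant figures: 7.117 × 10⁻¹ → 4 s.f., 0.247 → 3 s.f., 0.157 → 3 s.f., 0.037 → 2 s.f.; limit is 2.
Rounded to 2 significant figures: 0.017.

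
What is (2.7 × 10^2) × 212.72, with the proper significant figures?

(2.7 × 10^2) × 212.72 = 57434.4
Multiplication/division keeps the fewest significant figures: 2.7 × 10^2 → 2 s.f., 212.72 → 5 s.f.; limit is 2.
Rounded to 2 significant figures: 5.7 × 10^4.

5.7 × 10^4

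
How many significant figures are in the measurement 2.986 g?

2.986: every digit is nonzero and significant.

4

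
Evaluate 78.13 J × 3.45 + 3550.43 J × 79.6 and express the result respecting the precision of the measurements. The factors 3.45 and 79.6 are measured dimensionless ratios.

2.83 × 10⁵ J

78.13 × 3.45 = 269.5485 → 2.70 × 10² J (3 s.f., last digit at the 10^0 place).
3550.43 × 79.6 = 282614.228 → 2.83 × 10⁵ J (3 s.f., last digit at the 10^3 place).
Sum: 282883.7765 J; keep the coarser place, 10^3.
Result: 2.83 × 10⁵ J.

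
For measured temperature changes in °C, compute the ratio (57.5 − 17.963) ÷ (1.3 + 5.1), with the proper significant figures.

6.2

57.5 − 17.963 = 39.537, limited to 1 d.p. → 3 s.f.; 1.3 + 5.1 = 6.4, limited to 1 d.p. → 2 s.f.
Carrying full precision, 39.537 ÷ 6.4 = 6.17765625; keep min(3, 2) = 2 s.f.
Rounded to 2 significant figures: 6.2.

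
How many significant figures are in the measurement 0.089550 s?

5

0.089550: leading zeros are not significant; trailing zeros after a decimal point are significant.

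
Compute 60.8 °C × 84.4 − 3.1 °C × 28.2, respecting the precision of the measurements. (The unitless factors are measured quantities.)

5.04 × 10^3 °C

60.8 × 84.4 = 5131.52 → 5.13 × 10^3 °C (3 s.f., last digit at the 10^1 place).
3.1 × 28.2 = 87.42 → 87 °C (2 s.f., last digit at the 10^0 place).
Difference: 5044.1 °C; keep the coarser place, 10^1.
Result: 5.04 × 10^3 °C.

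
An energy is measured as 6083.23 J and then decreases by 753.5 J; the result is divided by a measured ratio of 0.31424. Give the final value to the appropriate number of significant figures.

16961 J

6083.23 J − 753.5 J = 5329.73 J; the difference is limited to 1 decimal place (5 s.f.).
Carrying full precision, 5329.73 ÷ 0.31424 = 16960.6988289… J; 0.31424 has 5 s.f., so the result keeps min(5, 5) = 5 s.f.
Rounded to 5 significant figures: 16961 J.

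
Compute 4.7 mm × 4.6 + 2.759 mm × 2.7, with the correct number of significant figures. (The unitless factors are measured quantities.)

4.7 × 4.6 = 21.62 → 22 mm (2 s.f., last digit at the 10^0 place).
2.759 × 2.7 = 7.4493 → 7.4 mm (2 s.f., last digit at the 10^-1 place).
Sum: 29.0693 mm; keep the coarser place, 10^0.
Result: 29 mm.

29 mm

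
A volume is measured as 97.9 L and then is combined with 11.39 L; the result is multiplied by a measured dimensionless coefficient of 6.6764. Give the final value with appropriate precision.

729.7 L

97.9 L + 11.39 L = 109.29 L; the sum is limited to 1 decimal place (4 s.f.).
Carrying full precision, 109.29 × 6.6764 = 729.663756 L; 6.6764 has 5 s.f., so the result keeps min(4, 5) = 4 s.f.
Rounded to 4 significant figures: 729.7 L.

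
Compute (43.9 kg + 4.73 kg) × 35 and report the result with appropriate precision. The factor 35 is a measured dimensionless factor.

1.7 × 10^3 kg

43.9 kg + 4.73 kg = 48.63 kg; the sum is limited to 1 decimal place (3 s.f.).
Carrying full precision, 48.63 × 35 = 1702.05 kg; 35 has 2 s.f., so the result keeps min(3, 2) = 2 s.f.
Rounded to 2 significant figures: 1.7 × 10^3 kg.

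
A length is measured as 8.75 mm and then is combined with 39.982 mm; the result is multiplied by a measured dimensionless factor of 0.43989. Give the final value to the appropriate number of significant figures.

8.75 mm + 39.982 mm = 48.732 mm; the sum is limited to 2 decimal places (4 s.f.).
Carrying full precision, 48.732 × 0.43989 = 21.43671948 mm; 0.43989 has 5 s.f., so the result keeps min(4, 5) = 4 s.f.
Rounded to 4 significant figures: 21.44 mm.

21.44 mm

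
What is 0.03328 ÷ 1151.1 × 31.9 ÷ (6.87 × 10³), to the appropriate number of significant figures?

1.34 × 10⁻⁷

0.03328 ÷ 1151.1 × 31.9 ÷ (6.87 × 10³) = 1.34246882641 × 10^-7…
Multiplication/division keeps the fewest significant figures: 0.03328 → 4 s.f., 1151.1 → 5 s.f., 31.9 → 3 s.f., 6.87 × 10³ → 3 s.f.; limit is 3.
Rounded to 3 significant figures: 1.34 × 10⁻⁷.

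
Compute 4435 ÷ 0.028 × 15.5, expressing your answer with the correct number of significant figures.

2.5 × 10^6

4435 ÷ 0.028 × 15.5 = 2455089.28571…
Multiplication/division keeps the fewest significant figures: 4435 → 4 s.f., 0.028 → 2 s.f., 15.5 → 3 s.f.; limit is 2.
Rounded to 2 significant figures: 2.5 × 10^6.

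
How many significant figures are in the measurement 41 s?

2

41: every digit is nonzero and significant.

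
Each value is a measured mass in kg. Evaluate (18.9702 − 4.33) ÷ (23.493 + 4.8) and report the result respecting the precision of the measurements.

0.517

18.9702 − 4.33 = 14.6402, limited to 2 d.p. → 4 s.f.; 23.493 + 4.8 = 28.293, limited to 1 d.p. → 3 s.f.
Carrying full precision, 14.6402 ÷ 28.293 = 0.517449545824…; keep min(4, 3) = 3 s.f.
Rounded to 3 significant figures: 0.517.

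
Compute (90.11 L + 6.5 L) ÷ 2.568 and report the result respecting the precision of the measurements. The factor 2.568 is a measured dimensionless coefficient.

37.6 L

90.11 L + 6.5 L = 96.61 L; the sum is limited to 1 decimal place (3 s.f.).
Carrying full precision, 96.61 ÷ 2.568 = 37.6207165109… L; 2.568 has 4 s.f., so the result keeps min(3, 4) = 3 s.f.
Rounded to 3 significant figures: 37.6 L.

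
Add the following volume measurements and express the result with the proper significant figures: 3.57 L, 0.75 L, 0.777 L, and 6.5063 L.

3.57 L + 0.75 L + 0.777 L + 6.5063 L = 11.6033 L.
Addition/subtraction keeps the fewest decimal places: 3.57 → 2 decimal places, 0.75 → 2 decimal places, 0.777 → 3 decimal places, 6.5063 → 4 decimal places; limit is 2.
Rounded to 2 decimal places: 11.60 L.

11.60 L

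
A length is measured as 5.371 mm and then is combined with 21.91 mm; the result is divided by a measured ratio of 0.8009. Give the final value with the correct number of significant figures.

5.371 mm + 21.91 mm = 27.281 mm; the sum is limited to 2 decimal places (4 s.f.).
Carrying full precision, 27.281 ÷ 0.8009 = 34.0629292046… mm; 0.8009 has 4 s.f., so the result keeps min(4, 4) = 4 s.f.
Rounded to 4 significant figures: 34.06 mm.

34.06 mm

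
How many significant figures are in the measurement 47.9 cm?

3

47.9: every digit is nonzero and significant.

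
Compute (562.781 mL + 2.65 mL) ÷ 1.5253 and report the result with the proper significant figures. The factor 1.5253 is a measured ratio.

562.781 mL + 2.65 mL = 565.431 mL; the sum is limited to 2 decimal places (5 s.f.).
Carrying full precision, 565.431 ÷ 1.5253 = 370.701501344… mL; 1.5253 has 5 s.f., so the result keeps min(5, 5) = 5 s.f.
Rounded to 5 significant figures: 370.70 mL.

370.70 mL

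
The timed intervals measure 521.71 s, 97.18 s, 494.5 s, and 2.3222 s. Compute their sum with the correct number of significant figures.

521.71 s + 97.18 s + 494.5 s + 2.3222 s = 1115.7122 s.
Addition/subtraction keeps the fewest decimal places: 521.71 → 2 decimal places, 97.18 → 2 decimal places, 494.5 → 1 decimal place, 2.3222 → 4 decimal places; limit is 1.
Rounded to 1 decimal place: 1115.7 s.

1115.7 s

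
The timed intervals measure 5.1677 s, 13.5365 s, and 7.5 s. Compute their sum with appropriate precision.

5.1677 s + 13.5365 s + 7.5 s = 26.2042 s.
Addition/subtraction keeps the fewest decimal places: 5.1677 → 4 decimal places, 13.5365 → 4 decimal places, 7.5 → 1 decimal place; limit is 1.
Rounded to 1 decimal place: 26.2 s.

26.2 s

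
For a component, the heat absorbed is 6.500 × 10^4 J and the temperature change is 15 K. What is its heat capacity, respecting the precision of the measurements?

heat capacity = 6.500 × 10^4 J ÷ 15 K = 4333.33333333… J/K.
6.500 × 10^4 has 4 significant figures; 15 has 2.
Division/multiplication keeps the fewest: 2 significant figures.
Rounded: 4.3 × 10^3 J/K.

4.3 × 10^3 J/K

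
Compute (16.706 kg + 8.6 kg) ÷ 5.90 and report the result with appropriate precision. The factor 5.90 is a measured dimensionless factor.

4.29 kg

16.706 kg + 8.6 kg = 25.306 kg; the sum is limited to 1 decimal place (3 s.f.).
Carrying full precision, 25.306 ÷ 5.90 = 4.28915254237… kg; 5.90 has 3 s.f., so the result keeps min(3, 3) = 3 s.f.
Rounded to 3 significant figures: 4.29 kg.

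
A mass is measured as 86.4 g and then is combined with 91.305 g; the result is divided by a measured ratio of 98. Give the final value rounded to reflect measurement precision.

1.8 g

86.4 g + 91.305 g = 177.705 g; the sum is limited to 1 decimal place (4 s.f.).
Carrying full precision, 177.705 ÷ 98 = 1.81331632653… g; 98 has 2 s.f., so the result keeps min(4, 2) = 2 s.f.
Rounded to 2 significant figures: 1.8 g.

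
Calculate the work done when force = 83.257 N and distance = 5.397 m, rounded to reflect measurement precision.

work done = 83.257 N × 5.397 m = 449.338029 J.
83.257 has 5 significant figures; 5.397 has 4.
Division/multiplication keeps the fewest: 4 significant figures.
Rounded: 449.3 J.

449.3 J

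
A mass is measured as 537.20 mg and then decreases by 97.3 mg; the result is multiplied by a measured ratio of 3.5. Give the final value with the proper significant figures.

1.5 × 10^3 mg

537.20 mg − 97.3 mg = 439.90 mg; the difference is limited to 1 decimal place (4 s.f.).
Carrying full precision, 439.90 × 3.5 = 1539.65 mg; 3.5 has 2 s.f., so the result keeps min(4, 2) = 2 s.f.
Rounded to 2 significant figures: 1.5 × 10^3 mg.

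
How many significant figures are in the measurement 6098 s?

6098: zeros between nonzero digits are significant.

4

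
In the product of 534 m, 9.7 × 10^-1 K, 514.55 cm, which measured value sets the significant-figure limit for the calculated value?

534 m → 3 s.f.; 9.7 × 10^-1 K → 2 s.f.; 514.55 cm → 5 s.f.
The fewest is 2 significant figures, from 9.7 × 10^-1 K.

9.7 × 10^-1 K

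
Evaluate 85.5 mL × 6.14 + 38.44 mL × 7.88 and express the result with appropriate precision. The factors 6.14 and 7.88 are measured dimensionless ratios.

85.5 × 6.14 = 524.97 → 525 mL (3 s.f., last digit at the 10^0 place).
38.44 × 7.88 = 302.9072 → 303 mL (3 s.f., last digit at the 10^0 place).
Sum: 827.8772 mL; keep the coarser place, 10^0.
Result: 828 mL.

828 mL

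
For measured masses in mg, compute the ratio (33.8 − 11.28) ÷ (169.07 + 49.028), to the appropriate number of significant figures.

0.103

33.8 − 11.28 = 22.52, limited to 1 d.p. → 3 s.f.; 169.07 + 49.028 = 218.098, limited to 2 d.p. → 5 s.f.
Carrying full precision, 22.52 ÷ 218.098 = 0.103256334308…; keep min(3, 5) = 3 s.f.
Rounded to 3 significant figures: 0.103.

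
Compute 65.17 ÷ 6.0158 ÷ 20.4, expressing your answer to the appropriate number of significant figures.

0.531

65.17 ÷ 6.0158 ÷ 20.4 = 0.531036245078…
Multiplication/division keeps the fewest significant figures: 65.17 → 4 s.f., 6.0158 → 5 s.f., 20.4 → 3 s.f.; limit is 3.
Rounded to 3 significant figures: 0.531.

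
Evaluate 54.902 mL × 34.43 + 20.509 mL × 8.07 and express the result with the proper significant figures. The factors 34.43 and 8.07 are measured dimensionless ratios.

2056 mL

54.902 × 34.43 = 1890.27586 → 1890. mL (4 s.f., last digit at the 10^0 place).
20.509 × 8.07 = 165.50763 → 166 mL (3 s.f., last digit at the 10^0 place).
Sum: 2055.78349 mL; keep the coarser place, 10^0.
Result: 2056 mL.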